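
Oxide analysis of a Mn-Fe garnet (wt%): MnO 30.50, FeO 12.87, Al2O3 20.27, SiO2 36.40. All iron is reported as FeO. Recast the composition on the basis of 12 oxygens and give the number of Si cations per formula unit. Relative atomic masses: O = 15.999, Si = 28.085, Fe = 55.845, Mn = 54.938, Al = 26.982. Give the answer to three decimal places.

3.008 Si apfu

MnO: 30.50/70.937 = 0.42996 mol → 0.42996 mol Mn, 0.42996 mol O.
FeO: 12.87/71.844 = 0.17914 mol → 0.17914 mol Fe, 0.17914 mol O.
Al2O3: 20.27/101.961 = 0.19880 mol → 0.39760 mol Al, 0.59640 mol O.
SiO2: 36.40/60.083 = 0.60583 mol → 0.60583 mol Si, 1.21166 mol O.
Total oxygen = 2.41716 mol. Normalization factor = 12/2.41716 = 4.96450.
Si per 12 O = 0.60583 × 4.96450 = 3.008.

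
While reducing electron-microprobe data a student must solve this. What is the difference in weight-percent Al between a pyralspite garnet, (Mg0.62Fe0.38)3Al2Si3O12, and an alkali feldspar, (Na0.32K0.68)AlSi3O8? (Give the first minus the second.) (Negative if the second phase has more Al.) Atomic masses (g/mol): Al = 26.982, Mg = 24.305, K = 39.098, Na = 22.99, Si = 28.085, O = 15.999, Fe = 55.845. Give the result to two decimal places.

M((Mg0.62Fe0.38)3Al2Si3O12) = 439.078 g/mol, so wt% Al = 53.964/439.078 × 100 = 12.29%.
M((Na0.32K0.68)AlSi3O8) = 273.172 g/mol, so wt% Al = 26.982/273.172 × 100 = 9.88%.
12.29 − 9.88 = 2.41 pp.

2.41 percentage points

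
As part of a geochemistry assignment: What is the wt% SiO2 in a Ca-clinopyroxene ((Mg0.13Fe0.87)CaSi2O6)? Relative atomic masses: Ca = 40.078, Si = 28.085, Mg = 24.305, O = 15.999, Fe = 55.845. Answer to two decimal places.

M((Mg0.13Fe0.87)CaSi2O6) = 243.987 g/mol; M(SiO2) = 60.083 g/mol.
Moles SiO2 per formula unit = 2 Si ÷ 1 = 2.0000.
SiO2 fraction = (2.0000 × 60.083) / 243.987 = 120.166/243.987 = 0.4925.

49.25 wt%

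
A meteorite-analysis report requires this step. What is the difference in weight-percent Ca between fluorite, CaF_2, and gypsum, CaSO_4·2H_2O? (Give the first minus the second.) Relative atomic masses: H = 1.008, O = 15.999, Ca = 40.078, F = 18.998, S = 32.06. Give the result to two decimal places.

First mineral: 40.078 g Ca in 78.074 g formula = 51.33 wt% Ca.
Second mineral: 40.078 g Ca in 172.164 g formula = 23.28 wt% Ca.
51.33% − 23.28% gives a difference of 28.05 percentage points.

28.05 percentage points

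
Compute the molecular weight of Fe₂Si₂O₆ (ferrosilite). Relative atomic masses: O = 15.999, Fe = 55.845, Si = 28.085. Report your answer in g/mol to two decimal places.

Fe: 2 × 55.845 = 111.6900
Si: 2 × 28.085 = 56.1700
O: 6 × 15.999 = 95.9940
Summing the contributions gives the formula mass.

263.85 g/mol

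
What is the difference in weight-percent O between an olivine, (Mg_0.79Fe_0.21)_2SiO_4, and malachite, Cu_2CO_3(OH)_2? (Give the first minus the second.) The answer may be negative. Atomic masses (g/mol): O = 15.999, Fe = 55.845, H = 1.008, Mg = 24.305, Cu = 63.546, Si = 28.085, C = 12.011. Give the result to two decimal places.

5.39 percentage points

M((Mg_0.79Fe_0.21)_2SiO_4) = 153.938 g/mol, so wt% O = 63.996/153.938 × 100 = 41.57%.
M(Cu_2CO_3(OH)_2) = 221.114 g/mol, so wt% O = 79.995/221.114 × 100 = 36.18%.
41.57 − 36.18 = 5.39 pp.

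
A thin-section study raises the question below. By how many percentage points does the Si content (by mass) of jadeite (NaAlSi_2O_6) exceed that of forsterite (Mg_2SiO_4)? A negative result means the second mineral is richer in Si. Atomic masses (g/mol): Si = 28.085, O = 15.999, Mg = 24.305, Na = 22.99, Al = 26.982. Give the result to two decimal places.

M(NaAlSi_2O_6) = 202.136 g/mol, so wt% Si = 56.170/202.136 × 100 = 27.79%.
M(Mg_2SiO_4) = 140.691 g/mol, so wt% Si = 28.085/140.691 × 100 = 19.96%.
27.79 − 19.96 = 7.83 pp.

7.83 percentage points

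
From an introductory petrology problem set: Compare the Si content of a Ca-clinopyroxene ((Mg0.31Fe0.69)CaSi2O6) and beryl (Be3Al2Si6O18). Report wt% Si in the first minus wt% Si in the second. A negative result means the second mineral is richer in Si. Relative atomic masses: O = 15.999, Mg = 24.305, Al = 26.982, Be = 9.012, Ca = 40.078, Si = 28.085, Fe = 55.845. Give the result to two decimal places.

First mineral: 56.170 g Si in 238.310 g formula = 23.57 wt% Si.
Second mineral: 168.510 g Si in 537.492 g formula = 31.35 wt% Si.
23.57% − 31.35% gives a difference of -7.78 percentage points.

-7.78 percentage points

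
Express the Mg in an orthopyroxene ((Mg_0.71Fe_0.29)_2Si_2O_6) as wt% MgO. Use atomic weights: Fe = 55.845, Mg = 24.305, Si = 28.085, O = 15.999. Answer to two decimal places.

26.13 wt%

Formula mass = 219.067 g/mol.
1.42 Mg → 1.4200 mol MgO per formula unit; M(MgO) = 40.304, so MgO mass = 57.232 g.
57.232/219.067 × 100 = 26.13 wt%.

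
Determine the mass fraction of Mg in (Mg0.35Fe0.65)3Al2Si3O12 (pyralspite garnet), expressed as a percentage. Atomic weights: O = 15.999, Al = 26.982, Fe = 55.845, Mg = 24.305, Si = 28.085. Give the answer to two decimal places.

5.49 mass %

Molar mass of (Mg0.35Fe0.65)3Al2Si3O12: 1.05*24.305 + 1.95*55.845 + 2*26.982 + 3*28.085 + 12*15.999 = 464.625 g/mol.
Mass of Mg per formula unit: 1.05 × 24.305 = 25.520 g.
Weight fraction Mg = 25.520 / 464.625 = 0.0549.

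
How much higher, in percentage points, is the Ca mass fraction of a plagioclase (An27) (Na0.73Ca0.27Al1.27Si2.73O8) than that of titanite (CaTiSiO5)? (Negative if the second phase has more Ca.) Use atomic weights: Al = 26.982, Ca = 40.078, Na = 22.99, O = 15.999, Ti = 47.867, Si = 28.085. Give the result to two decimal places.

M(Na0.73Ca0.27Al1.27Si2.73O8) = 266.535 g/mol, so wt% Ca = 10.821/266.535 × 100 = 4.06%.
M(CaTiSiO5) = 196.025 g/mol, so wt% Ca = 40.078/196.025 × 100 = 20.45%.
4.06 − 20.45 = -16.39 pp.

-16.39 percentage points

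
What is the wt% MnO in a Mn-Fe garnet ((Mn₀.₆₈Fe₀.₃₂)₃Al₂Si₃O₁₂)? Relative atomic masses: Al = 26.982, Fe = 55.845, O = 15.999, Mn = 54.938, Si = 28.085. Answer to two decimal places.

Formula mass = 495.892 g/mol.
2.04 Mn → 2.0400 mol MnO per formula unit; M(MnO) = 70.937, so MnO mass = 144.711 g.
144.711/495.892 × 100 = 29.18 wt%.

29.18 wt%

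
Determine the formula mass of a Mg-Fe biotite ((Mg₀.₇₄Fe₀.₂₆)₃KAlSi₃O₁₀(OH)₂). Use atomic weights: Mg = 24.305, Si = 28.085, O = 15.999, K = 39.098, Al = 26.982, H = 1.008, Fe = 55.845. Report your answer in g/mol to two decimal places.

Mg: 2.22 × 24.305 = 53.9571
Fe: 0.78 × 55.845 = 43.5591
K: 1 × 39.098 = 39.0980
Al: 1 × 26.982 = 26.9820
Si: 3 × 28.085 = 84.2550
O: 12 × 15.999 = 191.9880
H: 2 × 1.008 = 2.0160
Summing the contributions gives the formula mass.

441.86 g/mol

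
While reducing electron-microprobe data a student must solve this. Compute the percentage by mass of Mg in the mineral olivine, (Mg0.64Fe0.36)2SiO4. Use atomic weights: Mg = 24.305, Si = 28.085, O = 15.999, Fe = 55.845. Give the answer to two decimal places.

Formula mass = 1.28×24.305 + 0.72×55.845 + 1×28.085 + 4×15.999 = 163.400 g/mol, of which 31.110 g is Mg.
So Mg makes up 31.110/163.400 = 0.1904 of the mass, i.e. 19.04%.

19.04 mass %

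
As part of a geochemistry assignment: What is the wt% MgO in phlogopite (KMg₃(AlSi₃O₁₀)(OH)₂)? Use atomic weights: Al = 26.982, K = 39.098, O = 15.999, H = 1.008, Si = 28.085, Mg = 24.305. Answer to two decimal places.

28.98 wt%

Formula mass = 417.254 g/mol.
3 Mg → 3.0000 mol MgO per formula unit; M(MgO) = 40.304, so MgO mass = 120.912 g.
120.912/417.254 × 100 = 28.98 wt%.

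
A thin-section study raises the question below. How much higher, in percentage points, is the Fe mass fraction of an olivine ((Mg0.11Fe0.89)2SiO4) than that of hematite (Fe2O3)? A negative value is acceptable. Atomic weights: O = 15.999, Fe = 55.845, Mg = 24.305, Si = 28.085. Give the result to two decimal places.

-19.44 percentage points

M((Mg0.11Fe0.89)2SiO4) = 196.832 g/mol, so wt% Fe = 99.404/196.832 × 100 = 50.50%.
M(Fe2O3) = 159.687 g/mol, so wt% Fe = 111.690/159.687 × 100 = 69.94%.
50.50 − 69.94 = -19.44 pp.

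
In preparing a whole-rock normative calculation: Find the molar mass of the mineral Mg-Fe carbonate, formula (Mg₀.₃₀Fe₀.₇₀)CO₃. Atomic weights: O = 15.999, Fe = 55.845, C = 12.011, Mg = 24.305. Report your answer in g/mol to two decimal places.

106.39 g/mol

M = 0.30·24.305 + 0.70·55.845 + 1·12.011 + 3·15.999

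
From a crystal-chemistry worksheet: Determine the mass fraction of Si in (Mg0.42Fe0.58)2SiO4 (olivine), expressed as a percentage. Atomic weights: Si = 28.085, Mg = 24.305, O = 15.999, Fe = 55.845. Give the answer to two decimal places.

15.84 mass %

Formula mass = 0.84·24.305 + 1.16·55.845 + 1·28.085 + 4·15.999 = 177.277 g/mol, of which 28.085 g is Si.
So Si makes up 28.085/177.277 = 0.1584 of the mass, i.e. 15.84%.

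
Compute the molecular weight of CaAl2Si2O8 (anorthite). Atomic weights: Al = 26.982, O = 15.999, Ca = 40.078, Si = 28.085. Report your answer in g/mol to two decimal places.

278.20 g/mol

M = 1·40.078 + 2·26.982 + 2·28.085 + 8·15.999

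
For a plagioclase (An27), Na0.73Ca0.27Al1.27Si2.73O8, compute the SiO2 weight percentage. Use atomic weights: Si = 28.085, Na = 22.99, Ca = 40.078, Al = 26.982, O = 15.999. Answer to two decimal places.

61.54 wt%

Formula mass = 266.535 g/mol.
2.73 Si → 2.7300 mol SiO2 per formula unit; M(SiO2) = 60.083, so SiO2 mass = 164.027 g.
164.027/266.535 × 100 = 61.54 wt%.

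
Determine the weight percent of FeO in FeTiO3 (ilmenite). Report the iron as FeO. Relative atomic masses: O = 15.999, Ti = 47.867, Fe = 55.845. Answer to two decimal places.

47.36 wt%

Formula mass = 151.709 g/mol.
1 Fe → 1.0000 mol FeO per formula unit; M(FeO) = 71.844, so FeO mass = 71.844 g.
71.844/151.709 × 100 = 47.36 wt%.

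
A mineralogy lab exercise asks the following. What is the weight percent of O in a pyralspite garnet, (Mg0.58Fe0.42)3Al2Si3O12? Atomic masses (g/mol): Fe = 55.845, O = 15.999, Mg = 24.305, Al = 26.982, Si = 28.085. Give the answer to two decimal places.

43.35 mass %

Molar mass of (Mg0.58Fe0.42)3Al2Si3O12: 1.74·24.305 + 1.26·55.845 + 2·26.982 + 3·28.085 + 12·15.999 = 442.862 g/mol.
Mass of O per formula unit: 12 × 15.999 = 191.988 g.
Weight fraction O = 191.988 / 442.862 = 0.4335.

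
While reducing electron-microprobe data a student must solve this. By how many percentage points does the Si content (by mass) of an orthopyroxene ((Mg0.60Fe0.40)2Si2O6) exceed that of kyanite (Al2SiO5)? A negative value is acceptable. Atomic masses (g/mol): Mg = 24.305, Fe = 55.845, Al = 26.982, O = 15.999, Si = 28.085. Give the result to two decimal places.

7.52 percentage points

Si in (Mg0.60Fe0.40)2Si2O6: molar mass 226.006 g/mol; 2×28.085 = 56.170 g → 24.85 wt%.
Si in Al2SiO5: molar mass 162.044 g/mol; 1×28.085 = 28.085 g → 17.33 wt%.
Difference = 24.85 − 17.33 = 7.52 percentage points.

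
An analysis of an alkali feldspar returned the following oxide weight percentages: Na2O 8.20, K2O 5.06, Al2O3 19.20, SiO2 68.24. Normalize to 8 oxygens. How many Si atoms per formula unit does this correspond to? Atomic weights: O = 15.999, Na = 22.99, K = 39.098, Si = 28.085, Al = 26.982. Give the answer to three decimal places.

3.006 Si apfu

Na2O (M=61.979): mol = 0.13230; Na = 0.26460, O = 0.13230.
K2O (M=94.195): mol = 0.05372; K = 0.10744, O = 0.05372.
Al2O3 (M=101.961): mol = 0.18831; Al = 0.37662, O = 0.56493.
SiO2 (M=60.083): mol = 1.13576; Si = 1.13576, O = 2.27152.
ΣO = 3.02247; factor = 8/ΣO = 2.64684.
Si apfu = 1.13576 × 2.64684 = 3.006.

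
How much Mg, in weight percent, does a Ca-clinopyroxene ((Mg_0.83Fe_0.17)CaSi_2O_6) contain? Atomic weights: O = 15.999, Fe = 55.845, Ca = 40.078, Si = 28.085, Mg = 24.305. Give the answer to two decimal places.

9.09 weight percent

Formula mass = 0.83*24.305 + 0.17*55.845 + 1*40.078 + 2*28.085 + 6*15.999 = 221.909 g/mol, of which 20.173 g is Mg.
So Mg makes up 20.173/221.909 = 0.0909 of the mass, i.e. 9.09%.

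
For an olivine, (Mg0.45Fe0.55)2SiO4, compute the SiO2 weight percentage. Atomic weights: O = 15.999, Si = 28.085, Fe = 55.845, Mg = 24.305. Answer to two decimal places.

M((Mg0.45Fe0.55)2SiO4) = 175.385 g/mol; M(SiO2) = 60.083 g/mol.
Moles SiO2 per formula unit = 1 Si ÷ 1 = 1.0000.
SiO2 fraction = (1.0000 × 60.083) / 175.385 = 60.083/175.385 = 0.3426.

34.26 wt%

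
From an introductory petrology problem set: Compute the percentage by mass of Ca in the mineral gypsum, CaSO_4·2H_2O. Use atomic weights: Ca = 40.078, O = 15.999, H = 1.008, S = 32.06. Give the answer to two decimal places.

M(CaSO_4·2H_2O) = 172.164 g/mol.
Ca contributes 1 × 40.078 = 40.078 g per mole.
40.078/172.164 = 0.2328 → 23.28%.

23.28 wt%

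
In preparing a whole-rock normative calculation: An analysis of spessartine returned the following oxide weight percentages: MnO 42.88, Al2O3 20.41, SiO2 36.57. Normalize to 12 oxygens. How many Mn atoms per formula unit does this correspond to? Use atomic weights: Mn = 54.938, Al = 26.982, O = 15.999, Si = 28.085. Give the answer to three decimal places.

42.88 wt% MnO ÷ 70.937 g/mol = 0.60448 mol, giving 0.60448 Mn and 0.60448 O.
20.41 wt% Al2O3 ÷ 101.961 g/mol = 0.20017 mol, giving 0.40034 Al and 0.60051 O.
36.57 wt% SiO2 ÷ 60.083 g/mol = 0.60866 mol, giving 0.60866 Si and 1.21732 O.
Oxygen sums to 2.42231; scaling by 12/2.42231 = 4.95395 puts the formula on 12 O.
Mn: 0.60448 × 4.95395 = 2.995 atoms per formula unit.

2.995 Mn apfu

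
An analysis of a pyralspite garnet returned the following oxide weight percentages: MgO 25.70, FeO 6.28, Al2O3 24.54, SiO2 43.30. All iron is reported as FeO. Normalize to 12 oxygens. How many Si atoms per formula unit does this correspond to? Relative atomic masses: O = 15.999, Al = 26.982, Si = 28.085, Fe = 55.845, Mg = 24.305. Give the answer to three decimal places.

2.994 Si apfu

MgO: 25.70/40.304 = 0.63765 mol → 0.63765 mol Mg, 0.63765 mol O.
FeO: 6.28/71.844 = 0.08741 mol → 0.08741 mol Fe, 0.08741 mol O.
Al2O3: 24.54/101.961 = 0.24068 mol → 0.48136 mol Al, 0.72204 mol O.
SiO2: 43.30/60.083 = 0.72067 mol → 0.72067 mol Si, 1.44134 mol O.
Total oxygen = 2.88844 mol. Normalization factor = 12/2.88844 = 4.15449.
Si per 12 O = 0.72067 × 4.15449 = 2.994.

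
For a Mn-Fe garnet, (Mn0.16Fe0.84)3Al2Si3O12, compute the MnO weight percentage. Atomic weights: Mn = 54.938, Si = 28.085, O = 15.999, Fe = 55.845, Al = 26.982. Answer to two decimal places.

Formula mass = 497.307 g/mol.
0.48 Mn → 0.4800 mol MnO per formula unit; M(MnO) = 70.937, so MnO mass = 34.050 g.
34.050/497.307 × 100 = 6.85 wt%.

6.85 wt%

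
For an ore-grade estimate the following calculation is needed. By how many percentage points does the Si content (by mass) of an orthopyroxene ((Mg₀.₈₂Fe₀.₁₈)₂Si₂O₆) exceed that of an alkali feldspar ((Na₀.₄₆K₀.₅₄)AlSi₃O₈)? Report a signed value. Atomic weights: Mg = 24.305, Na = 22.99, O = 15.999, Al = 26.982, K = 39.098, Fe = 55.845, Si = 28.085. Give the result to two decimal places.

-4.62 percentage points

First mineral: 56.170 g Si in 212.128 g formula = 26.48 wt% Si.
Second mineral: 84.255 g Si in 270.917 g formula = 31.10 wt% Si.
26.48% − 31.10% gives a difference of -4.62 percentage points.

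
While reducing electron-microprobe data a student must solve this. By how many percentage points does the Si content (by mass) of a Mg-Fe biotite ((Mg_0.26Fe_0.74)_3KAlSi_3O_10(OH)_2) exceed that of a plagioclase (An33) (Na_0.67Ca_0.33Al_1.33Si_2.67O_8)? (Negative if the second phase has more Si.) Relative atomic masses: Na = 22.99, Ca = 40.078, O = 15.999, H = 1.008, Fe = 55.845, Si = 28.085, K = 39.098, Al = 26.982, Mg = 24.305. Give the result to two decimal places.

First mineral: 84.255 g Si in 487.273 g formula = 17.29 wt% Si.
Second mineral: 74.987 g Si in 267.494 g formula = 28.03 wt% Si.
17.29% − 28.03% gives a difference of -10.74 percentage points.

-10.74 percentage points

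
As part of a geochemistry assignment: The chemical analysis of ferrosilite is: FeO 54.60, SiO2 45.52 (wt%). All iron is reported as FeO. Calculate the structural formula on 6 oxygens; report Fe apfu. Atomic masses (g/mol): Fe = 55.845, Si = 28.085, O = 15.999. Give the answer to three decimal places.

2.004 Fe apfu

FeO: 54.60/71.844 = 0.75998 mol → 0.75998 mol Fe, 0.75998 mol O.
SiO2: 45.52/60.083 = 0.75762 mol → 0.75762 mol Si, 1.51524 mol O.
Total oxygen = 2.27522 mol. Normalization factor = 6/2.27522 = 2.63711.
Fe per 6 O = 0.75998 × 2.63711 = 2.004.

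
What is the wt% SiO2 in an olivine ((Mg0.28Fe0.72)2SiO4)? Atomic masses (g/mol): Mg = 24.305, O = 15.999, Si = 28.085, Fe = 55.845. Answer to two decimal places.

M((Mg0.28Fe0.72)2SiO4) = 186.109 g/mol; M(SiO2) = 60.083 g/mol.
Moles SiO2 per formula unit = 1 Si ÷ 1 = 1.0000.
SiO2 fraction = (1.0000 × 60.083) / 186.109 = 60.083/186.109 = 0.3228.

32.28 wt%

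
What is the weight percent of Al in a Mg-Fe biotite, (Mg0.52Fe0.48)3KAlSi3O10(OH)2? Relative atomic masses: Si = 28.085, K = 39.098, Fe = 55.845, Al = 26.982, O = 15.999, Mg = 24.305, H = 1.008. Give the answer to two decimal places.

M((Mg0.52Fe0.48)3KAlSi3O10(OH)2) = 462.672 g/mol.
Al contributes 1 × 26.982 = 26.982 g per mole.
26.982/462.672 = 0.0583 → 5.83%.

5.83 mass %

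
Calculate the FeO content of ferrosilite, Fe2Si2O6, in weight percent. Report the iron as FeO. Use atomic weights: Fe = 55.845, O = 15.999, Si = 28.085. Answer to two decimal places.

54.46 wt%

Formula mass = 263.854 g/mol.
2 Fe → 2.0000 mol FeO per formula unit; M(FeO) = 71.844, so FeO mass = 143.688 g.
143.688/263.854 × 100 = 54.46 wt%.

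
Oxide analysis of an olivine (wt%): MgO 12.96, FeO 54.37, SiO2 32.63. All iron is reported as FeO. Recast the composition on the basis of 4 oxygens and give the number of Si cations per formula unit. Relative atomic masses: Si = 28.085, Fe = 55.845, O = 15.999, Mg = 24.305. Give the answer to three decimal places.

1.004 Si apfu

MgO: 12.96/40.304 = 0.32156 mol → 0.32156 mol Mg, 0.32156 mol O.
FeO: 54.37/71.844 = 0.75678 mol → 0.75678 mol Fe, 0.75678 mol O.
SiO2: 32.63/60.083 = 0.54308 mol → 0.54308 mol Si, 1.08616 mol O.
Total oxygen = 2.16450 mol. Normalization factor = 4/2.16450 = 1.84800.
Si per 4 O = 0.54308 × 1.84800 = 1.004.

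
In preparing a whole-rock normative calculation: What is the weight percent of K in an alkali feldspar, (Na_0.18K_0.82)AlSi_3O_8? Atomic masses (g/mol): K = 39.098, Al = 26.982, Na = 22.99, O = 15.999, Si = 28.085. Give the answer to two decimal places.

M((Na_0.18K_0.82)AlSi_3O_8) = 275.428 g/mol.
K contributes 0.82 × 39.098 = 32.060 g per mole.
32.060/275.428 = 0.1164 → 11.64%.

11.64 wt%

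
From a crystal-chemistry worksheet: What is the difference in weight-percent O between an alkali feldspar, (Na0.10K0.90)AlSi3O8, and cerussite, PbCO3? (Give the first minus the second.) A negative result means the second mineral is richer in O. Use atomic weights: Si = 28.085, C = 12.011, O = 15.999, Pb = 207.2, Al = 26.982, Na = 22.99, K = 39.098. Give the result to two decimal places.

28.29 percentage points

O in (Na0.10K0.90)AlSi3O8: molar mass 276.716 g/mol; 8×15.999 = 127.992 g → 46.25 wt%.
O in PbCO3: molar mass 267.208 g/mol; 3×15.999 = 47.997 g → 17.96 wt%.
Difference = 46.25 − 17.96 = 28.29 percentage points.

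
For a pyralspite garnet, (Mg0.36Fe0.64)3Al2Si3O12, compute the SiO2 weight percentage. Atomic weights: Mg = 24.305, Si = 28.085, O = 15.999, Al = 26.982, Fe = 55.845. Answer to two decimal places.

38.87 wt%

Molar mass of (Mg0.36Fe0.64)3Al2Si3O12 = 1.08·24.305 + 1.92·55.845 + 2·26.982 + 3·28.085 + 12·15.999 = 463.679 g/mol.
Each formula unit contains 3 Si, equivalent to 3/1 = 3.0000 mol SiO2.
M(SiO2) = 1×28.085 + 2×15.999 = 60.083 g/mol.
Mass of SiO2 per formula unit = 3.0000 × 60.083 = 180.249 g.
SiO2 wt% = 180.249 / 463.679 × 100 = 38.87%.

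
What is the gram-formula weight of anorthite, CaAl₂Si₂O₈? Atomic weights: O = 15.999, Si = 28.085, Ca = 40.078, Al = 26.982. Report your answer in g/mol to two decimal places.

278.20 g/mol

Ca: 1 × 40.078 = 40.0780
Al: 2 × 26.982 = 53.9640
Si: 2 × 28.085 = 56.1700
O: 8 × 15.999 = 127.9920
Summing the contributions gives the formula mass.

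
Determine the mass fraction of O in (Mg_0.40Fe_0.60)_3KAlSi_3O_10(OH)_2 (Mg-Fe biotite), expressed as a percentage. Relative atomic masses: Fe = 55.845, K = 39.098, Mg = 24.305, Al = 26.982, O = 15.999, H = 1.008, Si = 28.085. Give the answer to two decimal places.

Formula mass = 1.20*24.305 + 1.80*55.845 + 1*39.098 + 1*26.982 + 3*28.085 + 12*15.999 + 2*1.008 = 474.026 g/mol, of which 191.988 g is O.
So O makes up 191.988/474.026 = 0.4050 of the mass, i.e. 40.50%.

40.50 mass %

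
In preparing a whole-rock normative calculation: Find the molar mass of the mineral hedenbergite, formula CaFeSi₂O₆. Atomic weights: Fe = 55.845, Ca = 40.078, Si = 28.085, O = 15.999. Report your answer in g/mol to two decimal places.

M = 1·40.078 + 1·55.845 + 2·28.085 + 6·15.999

248.09 g/mol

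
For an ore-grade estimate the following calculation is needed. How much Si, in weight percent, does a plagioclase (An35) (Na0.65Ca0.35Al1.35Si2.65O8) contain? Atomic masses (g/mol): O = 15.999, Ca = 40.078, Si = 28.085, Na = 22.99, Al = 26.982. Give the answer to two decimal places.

Formula mass = 0.65*22.99 + 0.35*40.078 + 1.35*26.982 + 2.65*28.085 + 8*15.999 = 267.814 g/mol, of which 74.425 g is Si.
So Si makes up 74.425/267.814 = 0.2779 of the mass, i.e. 27.79%.

27.79 weight percent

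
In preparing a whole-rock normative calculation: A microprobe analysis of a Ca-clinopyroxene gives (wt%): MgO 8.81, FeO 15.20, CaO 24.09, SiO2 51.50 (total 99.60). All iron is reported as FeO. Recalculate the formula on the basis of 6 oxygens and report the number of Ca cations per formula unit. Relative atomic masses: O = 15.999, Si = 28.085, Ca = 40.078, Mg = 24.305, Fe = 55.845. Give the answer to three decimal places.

1.001 Ca apfu

MgO: 8.81/40.304 = 0.21859 mol → 0.21859 mol Mg, 0.21859 mol O.
FeO: 15.20/71.844 = 0.21157 mol → 0.21157 mol Fe, 0.21157 mol O.
CaO: 24.09/56.077 = 0.42959 mol → 0.42959 mol Ca, 0.42959 mol O.
SiO2: 51.50/60.083 = 0.85715 mol → 0.85715 mol Si, 1.71430 mol O.
Total oxygen = 2.57405 mol. Normalization factor = 6/2.57405 = 2.33096.
Ca per 6 O = 0.42959 × 2.33096 = 1.001.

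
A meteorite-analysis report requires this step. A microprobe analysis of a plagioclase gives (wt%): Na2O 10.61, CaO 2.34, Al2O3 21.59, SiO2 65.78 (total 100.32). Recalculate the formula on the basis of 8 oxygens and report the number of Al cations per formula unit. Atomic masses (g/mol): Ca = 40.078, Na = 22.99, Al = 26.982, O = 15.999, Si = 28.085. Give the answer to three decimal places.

1.115 Al apfu

Na2O: 10.61/61.979 = 0.17119 mol → 0.34238 mol Na, 0.17119 mol O.
CaO: 2.34/56.077 = 0.04173 mol → 0.04173 mol Ca, 0.04173 mol O.
Al2O3: 21.59/101.961 = 0.21175 mol → 0.42350 mol Al, 0.63525 mol O.
SiO2: 65.78/60.083 = 1.09482 mol → 1.09482 mol Si, 2.18964 mol O.
Total oxygen = 3.03781 mol. Normalization factor = 8/3.03781 = 2.63348.
Al per 8 O = 0.42350 × 2.63348 = 1.115.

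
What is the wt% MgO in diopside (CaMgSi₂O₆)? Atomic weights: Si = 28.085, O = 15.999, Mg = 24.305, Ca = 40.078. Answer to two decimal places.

Formula mass = 216.547 g/mol.
1 Mg → 1.0000 mol MgO per formula unit; M(MgO) = 40.304, so MgO mass = 40.304 g.
40.304/216.547 × 100 = 18.61 wt%.

18.61 wt%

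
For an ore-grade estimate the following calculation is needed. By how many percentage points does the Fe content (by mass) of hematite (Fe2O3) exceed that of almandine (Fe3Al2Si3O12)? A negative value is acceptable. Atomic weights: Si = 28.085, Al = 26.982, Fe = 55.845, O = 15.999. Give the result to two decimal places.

M(Fe2O3) = 159.687 g/mol, so wt% Fe = 111.690/159.687 × 100 = 69.94%.
M(Fe3Al2Si3O12) = 497.742 g/mol, so wt% Fe = 167.535/497.742 × 100 = 33.66%.
69.94 − 33.66 = 36.28 pp.

36.28 percentage points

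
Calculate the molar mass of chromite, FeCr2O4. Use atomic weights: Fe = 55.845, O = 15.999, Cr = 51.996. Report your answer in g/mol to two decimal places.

223.83 g/mol

Fe: 1 × 55.845 = 55.8450
Cr: 2 × 51.996 = 103.9920
O: 4 × 15.999 = 63.9960
Summing the contributions gives the formula mass.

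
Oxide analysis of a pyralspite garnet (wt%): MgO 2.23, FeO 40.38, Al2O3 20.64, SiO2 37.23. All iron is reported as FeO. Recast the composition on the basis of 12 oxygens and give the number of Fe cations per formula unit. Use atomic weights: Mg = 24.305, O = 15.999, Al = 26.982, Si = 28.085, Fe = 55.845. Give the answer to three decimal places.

2.737 Fe apfu

MgO (M=40.304): mol = 0.05533; Mg = 0.05533, O = 0.05533.
FeO (M=71.844): mol = 0.56205; Fe = 0.56205, O = 0.56205.
Al2O3 (M=101.961): mol = 0.20243; Al = 0.40486, O = 0.60729.
SiO2 (M=60.083): mol = 0.61964; Si = 0.61964, O = 1.23928.
ΣO = 2.46395; factor = 12/ΣO = 4.87023.
Fe apfu = 0.56205 × 4.87023 = 2.737.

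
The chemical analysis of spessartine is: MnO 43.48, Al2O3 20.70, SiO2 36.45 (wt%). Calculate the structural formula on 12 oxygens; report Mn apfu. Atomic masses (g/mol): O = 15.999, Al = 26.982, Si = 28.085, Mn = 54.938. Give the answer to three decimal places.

3.020 Mn apfu

43.48 wt% MnO ÷ 70.937 g/mol = 0.61294 mol, giving 0.61294 Mn and 0.61294 O.
20.70 wt% Al2O3 ÷ 101.961 g/mol = 0.20302 mol, giving 0.40604 Al and 0.60906 O.
36.45 wt% SiO2 ÷ 60.083 g/mol = 0.60666 mol, giving 0.60666 Si and 1.21332 O.
Oxygen sums to 2.43532; scaling by 12/2.43532 = 4.92748 puts the formula on 12 O.
Mn: 0.61294 × 4.92748 = 3.020 atoms per formula unit.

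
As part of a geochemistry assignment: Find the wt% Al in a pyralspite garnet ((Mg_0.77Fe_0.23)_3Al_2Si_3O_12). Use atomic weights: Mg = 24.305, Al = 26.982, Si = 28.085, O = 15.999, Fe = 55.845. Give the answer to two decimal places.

12.70 wt%

Formula mass = 2.31·24.305 + 0.69·55.845 + 2·26.982 + 3·28.085 + 12·15.999 = 424.885 g/mol, of which 53.964 g is Al.
So Al makes up 53.964/424.885 = 0.1270 of the mass, i.e. 12.70%.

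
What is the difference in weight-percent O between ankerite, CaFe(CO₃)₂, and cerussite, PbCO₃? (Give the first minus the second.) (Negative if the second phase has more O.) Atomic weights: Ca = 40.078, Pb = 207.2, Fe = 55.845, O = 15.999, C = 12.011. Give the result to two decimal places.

First mineral: 95.994 g O in 215.939 g formula = 44.45 wt% O.
Second mineral: 47.997 g O in 267.208 g formula = 17.96 wt% O.
44.45% − 17.96% gives a difference of 26.49 percentage points.

26.49 percentage points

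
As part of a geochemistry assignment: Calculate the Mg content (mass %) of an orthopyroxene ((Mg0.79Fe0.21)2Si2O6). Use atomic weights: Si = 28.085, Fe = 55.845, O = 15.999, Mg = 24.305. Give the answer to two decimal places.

M((Mg0.79Fe0.21)2Si2O6) = 214.021 g/mol.
Mg contributes 1.58 × 24.305 = 38.402 g per mole.
38.402/214.021 = 0.1794 → 17.94%.

17.94 mass %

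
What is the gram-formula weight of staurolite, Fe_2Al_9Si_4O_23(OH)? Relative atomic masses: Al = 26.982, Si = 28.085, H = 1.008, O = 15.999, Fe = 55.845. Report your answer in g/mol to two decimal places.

M = 2·55.845 + 9·26.982 + 4·28.085 + 24·15.999 + 1·1.008

851.85 g/mol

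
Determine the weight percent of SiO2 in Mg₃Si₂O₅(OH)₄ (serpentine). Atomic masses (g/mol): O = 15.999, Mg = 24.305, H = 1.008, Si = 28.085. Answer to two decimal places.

Molar mass of Mg₃Si₂O₅(OH)₄ = 3*24.305 + 2*28.085 + 9*15.999 + 4*1.008 = 277.108 g/mol.
Each formula unit contains 2 Si, equivalent to 2/1 = 2.0000 mol SiO2.
M(SiO2) = 1×28.085 + 2×15.999 = 60.083 g/mol.
Mass of SiO2 per formula unit = 2.0000 × 60.083 = 120.166 g.
SiO2 wt% = 120.166 / 277.108 × 100 = 43.36%.

43.36 wt%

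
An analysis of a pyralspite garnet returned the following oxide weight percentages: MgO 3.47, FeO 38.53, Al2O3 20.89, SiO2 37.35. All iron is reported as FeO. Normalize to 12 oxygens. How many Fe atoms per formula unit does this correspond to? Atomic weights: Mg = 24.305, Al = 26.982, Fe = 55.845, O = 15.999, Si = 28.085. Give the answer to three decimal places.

MgO: 3.47/40.304 = 0.08610 mol → 0.08610 mol Mg, 0.08610 mol O.
FeO: 38.53/71.844 = 0.53630 mol → 0.53630 mol Fe, 0.53630 mol O.
Al2O3: 20.89/101.961 = 0.20488 mol → 0.40976 mol Al, 0.61464 mol O.
SiO2: 37.35/60.083 = 0.62164 mol → 0.62164 mol Si, 1.24328 mol O.
Total oxygen = 2.48032 mol. Normalization factor = 12/2.48032 = 4.83809.
Fe per 12 O = 0.53630 × 4.83809 = 2.595.

2.595 Fe apfu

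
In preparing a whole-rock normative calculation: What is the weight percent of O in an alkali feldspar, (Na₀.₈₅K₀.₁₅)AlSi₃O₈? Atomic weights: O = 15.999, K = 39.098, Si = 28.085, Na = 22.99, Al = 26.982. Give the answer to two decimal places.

M((Na₀.₈₅K₀.₁₅)AlSi₃O₈) = 264.635 g/mol.
O contributes 8 × 15.999 = 127.992 g per mole.
127.992/264.635 = 0.4837 → 48.37%.

48.37 weight percent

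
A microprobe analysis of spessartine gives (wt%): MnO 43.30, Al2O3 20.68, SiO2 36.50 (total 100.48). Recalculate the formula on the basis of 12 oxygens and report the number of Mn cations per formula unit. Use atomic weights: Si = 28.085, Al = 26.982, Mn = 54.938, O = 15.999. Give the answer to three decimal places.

MnO (M=70.937): mol = 0.61040; Mn = 0.61040, O = 0.61040.
Al2O3 (M=101.961): mol = 0.20282; Al = 0.40564, O = 0.60846.
SiO2 (M=60.083): mol = 0.60749; Si = 0.60749, O = 1.21498.
ΣO = 2.43384; factor = 12/ΣO = 4.93048.
Mn apfu = 0.61040 × 4.93048 = 3.010.

3.010 Mn apfu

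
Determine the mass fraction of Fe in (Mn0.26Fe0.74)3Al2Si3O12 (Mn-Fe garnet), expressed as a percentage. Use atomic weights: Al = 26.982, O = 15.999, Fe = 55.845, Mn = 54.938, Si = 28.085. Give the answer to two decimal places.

Molar mass of (Mn0.26Fe0.74)3Al2Si3O12: 0.78×54.938 + 2.22×55.845 + 2×26.982 + 3×28.085 + 12×15.999 = 497.035 g/mol.
Mass of Fe per formula unit: 2.22 × 55.845 = 123.976 g.
Weight fraction Fe = 123.976 / 497.035 = 0.2494.

24.94 mass %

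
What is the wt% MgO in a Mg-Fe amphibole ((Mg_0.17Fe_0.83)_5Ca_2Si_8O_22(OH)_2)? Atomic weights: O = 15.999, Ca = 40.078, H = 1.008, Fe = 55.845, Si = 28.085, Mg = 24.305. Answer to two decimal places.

3.63 wt%

Formula mass = 943.244 g/mol.
0.85 Mg → 0.8500 mol MgO per formula unit; M(MgO) = 40.304, so MgO mass = 34.258 g.
34.258/943.244 × 100 = 3.63 wt%.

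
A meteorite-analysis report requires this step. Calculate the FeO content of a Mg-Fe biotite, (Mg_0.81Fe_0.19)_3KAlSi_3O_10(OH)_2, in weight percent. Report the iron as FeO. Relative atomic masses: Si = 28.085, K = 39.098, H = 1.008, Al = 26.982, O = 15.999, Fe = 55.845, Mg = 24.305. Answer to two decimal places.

9.41 wt%

Molar mass of (Mg_0.81Fe_0.19)_3KAlSi_3O_10(OH)_2 = 2.43·24.305 + 0.57·55.845 + 1·39.098 + 1·26.982 + 3·28.085 + 12·15.999 + 2·1.008 = 435.232 g/mol.
Each formula unit contains 0.57 Fe, equivalent to 0.57/1 = 0.5700 mol FeO.
M(FeO) = 1×55.845 + 1×15.999 = 71.844 g/mol.
Mass of FeO per formula unit = 0.5700 × 71.844 = 40.951 g.
FeO wt% = 40.951 / 435.232 × 100 = 9.41%.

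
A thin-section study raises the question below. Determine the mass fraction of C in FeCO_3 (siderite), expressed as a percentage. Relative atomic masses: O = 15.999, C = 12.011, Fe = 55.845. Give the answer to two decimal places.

10.37 mass %

Formula mass = 1*55.845 + 1*12.011 + 3*15.999 = 115.853 g/mol, of which 12.011 g is C.
So C makes up 12.011/115.853 = 0.1037 of the mass, i.e. 10.37%.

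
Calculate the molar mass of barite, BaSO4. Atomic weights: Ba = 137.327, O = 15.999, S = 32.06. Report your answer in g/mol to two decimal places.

Ba: 1 × 137.327 = 137.3270
S: 1 × 32.06 = 32.0600
O: 4 × 15.999 = 63.9960
Summing the contributions gives the formula mass.

233.38 g/mol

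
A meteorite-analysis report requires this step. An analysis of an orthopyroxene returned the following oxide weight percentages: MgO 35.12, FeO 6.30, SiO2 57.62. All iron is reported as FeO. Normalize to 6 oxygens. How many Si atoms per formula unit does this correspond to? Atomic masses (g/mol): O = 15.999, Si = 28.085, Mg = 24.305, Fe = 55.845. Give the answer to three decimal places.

35.12 wt% MgO ÷ 40.304 g/mol = 0.87138 mol, giving 0.87138 Mg and 0.87138 O.
6.30 wt% FeO ÷ 71.844 g/mol = 0.08769 mol, giving 0.08769 Fe and 0.08769 O.
57.62 wt% SiO2 ÷ 60.083 g/mol = 0.95901 mol, giving 0.95901 Si and 1.91802 O.
Oxygen sums to 2.87709; scaling by 6/2.87709 = 2.08544 puts the formula on 6 O.
Si: 0.95901 × 2.08544 = 2.000 atoms per formula unit.

2.000 Si apfu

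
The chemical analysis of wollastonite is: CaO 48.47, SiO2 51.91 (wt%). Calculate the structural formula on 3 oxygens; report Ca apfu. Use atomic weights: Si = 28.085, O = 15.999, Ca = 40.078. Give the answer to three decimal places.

1.000 Ca apfu

48.47 wt% CaO ÷ 56.077 g/mol = 0.86435 mol, giving 0.86435 Ca and 0.86435 O.
51.91 wt% SiO2 ÷ 60.083 g/mol = 0.86397 mol, giving 0.86397 Si and 1.72794 O.
Oxygen sums to 2.59229; scaling by 3/2.59229 = 1.15728 puts the formula on 3 O.
Ca: 0.86435 × 1.15728 = 1.000 atoms per formula unit.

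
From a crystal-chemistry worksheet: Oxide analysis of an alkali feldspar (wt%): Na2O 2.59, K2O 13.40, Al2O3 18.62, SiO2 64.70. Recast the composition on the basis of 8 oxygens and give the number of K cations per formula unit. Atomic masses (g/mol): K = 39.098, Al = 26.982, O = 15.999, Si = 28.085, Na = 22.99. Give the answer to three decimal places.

Na2O (M=61.979): mol = 0.04179; Na = 0.08358, O = 0.04179.
K2O (M=94.195): mol = 0.14226; K = 0.28452, O = 0.14226.
Al2O3 (M=101.961): mol = 0.18262; Al = 0.36524, O = 0.54786.
SiO2 (M=60.083): mol = 1.07684; Si = 1.07684, O = 2.15368.
ΣO = 2.88559; factor = 8/ΣO = 2.77240.
K apfu = 0.28452 × 2.77240 = 0.789.

0.789 K apfu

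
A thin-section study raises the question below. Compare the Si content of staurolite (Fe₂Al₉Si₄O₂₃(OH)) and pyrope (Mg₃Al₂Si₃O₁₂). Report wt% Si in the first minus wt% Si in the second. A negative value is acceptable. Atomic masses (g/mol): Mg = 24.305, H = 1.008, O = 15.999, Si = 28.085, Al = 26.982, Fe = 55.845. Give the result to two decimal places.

-7.71 percentage points

Si in Fe₂Al₉Si₄O₂₃(OH): molar mass 851.852 g/mol; 4×28.085 = 112.340 g → 13.19 wt%.
Si in Mg₃Al₂Si₃O₁₂: molar mass 403.122 g/mol; 3×28.085 = 84.255 g → 20.90 wt%.
Difference = 13.19 − 20.90 = -7.71 percentage points.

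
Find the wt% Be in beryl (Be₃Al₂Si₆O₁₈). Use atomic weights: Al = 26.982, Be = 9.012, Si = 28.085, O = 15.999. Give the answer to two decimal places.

5.03 mass %

Molar mass of Be₃Al₂Si₆O₁₈: 3·9.012 + 2·26.982 + 6·28.085 + 18·15.999 = 537.492 g/mol.
Mass of Be per formula unit: 3 × 9.012 = 27.036 g.
Weight fraction Be = 27.036 / 537.492 = 0.0503.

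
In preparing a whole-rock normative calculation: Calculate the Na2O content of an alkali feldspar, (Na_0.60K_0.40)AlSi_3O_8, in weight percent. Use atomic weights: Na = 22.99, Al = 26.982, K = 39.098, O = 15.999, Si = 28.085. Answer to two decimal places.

6.92 wt%

Molar mass of (Na_0.60K_0.40)AlSi_3O_8 = 0.60·22.99 + 0.40·39.098 + 1·26.982 + 3·28.085 + 8·15.999 = 268.662 g/mol.
Each formula unit contains 0.60 Na, equivalent to 0.60/2 = 0.3000 mol Na2O.
M(Na2O) = 2×22.99 + 1×15.999 = 61.979 g/mol.
Mass of Na2O per formula unit = 0.3000 × 61.979 = 18.594 g.
Na2O wt% = 18.594 / 268.662 × 100 = 6.92%.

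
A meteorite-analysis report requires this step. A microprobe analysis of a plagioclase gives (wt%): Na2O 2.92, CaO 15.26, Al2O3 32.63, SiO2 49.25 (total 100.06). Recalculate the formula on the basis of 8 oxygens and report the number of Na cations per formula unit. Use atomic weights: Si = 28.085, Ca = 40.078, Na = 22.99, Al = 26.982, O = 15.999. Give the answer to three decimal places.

Na2O: 2.92/61.979 = 0.04711 mol → 0.09422 mol Na, 0.04711 mol O.
CaO: 15.26/56.077 = 0.27213 mol → 0.27213 mol Ca, 0.27213 mol O.
Al2O3: 32.63/101.961 = 0.32002 mol → 0.64004 mol Al, 0.96006 mol O.
SiO2: 49.25/60.083 = 0.81970 mol → 0.81970 mol Si, 1.63940 mol O.
Total oxygen = 2.91870 mol. Normalization factor = 8/2.91870 = 2.74095.
Na per 8 O = 0.09422 × 2.74095 = 0.258.

0.258 Na apfu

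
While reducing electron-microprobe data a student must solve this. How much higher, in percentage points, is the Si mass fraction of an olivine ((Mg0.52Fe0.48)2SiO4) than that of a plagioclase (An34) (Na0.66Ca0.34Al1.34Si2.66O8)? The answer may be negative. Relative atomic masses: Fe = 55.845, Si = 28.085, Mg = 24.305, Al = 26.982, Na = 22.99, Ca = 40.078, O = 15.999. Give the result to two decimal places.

-11.48 percentage points

First mineral: 28.085 g Si in 170.969 g formula = 16.43 wt% Si.
Second mineral: 74.706 g Si in 267.654 g formula = 27.91 wt% Si.
16.43% − 27.91% gives a difference of -11.48 percentage points.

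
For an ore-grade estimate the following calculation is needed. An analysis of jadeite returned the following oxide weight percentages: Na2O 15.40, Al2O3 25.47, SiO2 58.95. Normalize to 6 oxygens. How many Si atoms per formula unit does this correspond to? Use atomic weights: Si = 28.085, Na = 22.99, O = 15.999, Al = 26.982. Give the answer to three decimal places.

1.989 Si apfu

Na2O (M=61.979): mol = 0.24847; Na = 0.49694, O = 0.24847.
Al2O3 (M=101.961): mol = 0.24980; Al = 0.49960, O = 0.74940.
SiO2 (M=60.083): mol = 0.98114; Si = 0.98114, O = 1.96228.
ΣO = 2.96015; factor = 6/ΣO = 2.02692.
Si apfu = 0.98114 × 2.02692 = 1.989.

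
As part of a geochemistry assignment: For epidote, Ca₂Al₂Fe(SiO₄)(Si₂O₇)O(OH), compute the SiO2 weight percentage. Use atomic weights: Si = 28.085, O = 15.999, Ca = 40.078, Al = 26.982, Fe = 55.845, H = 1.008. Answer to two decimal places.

37.30 wt%

M(Ca₂Al₂Fe(SiO₄)(Si₂O₇)O(OH)) = 483.215 g/mol; M(SiO2) = 60.083 g/mol.
Moles SiO2 per formula unit = 3 Si ÷ 1 = 3.0000.
SiO2 fraction = (3.0000 × 60.083) / 483.215 = 180.249/483.215 = 0.3730.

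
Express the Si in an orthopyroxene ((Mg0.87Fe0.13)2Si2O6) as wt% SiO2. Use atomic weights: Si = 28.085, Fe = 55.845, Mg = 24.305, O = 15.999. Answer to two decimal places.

57.50 wt%

Formula mass = 208.974 g/mol.
2 Si → 2.0000 mol SiO2 per formula unit; M(SiO2) = 60.083, so SiO2 mass = 120.166 g.
120.166/208.974 × 100 = 57.50 wt%.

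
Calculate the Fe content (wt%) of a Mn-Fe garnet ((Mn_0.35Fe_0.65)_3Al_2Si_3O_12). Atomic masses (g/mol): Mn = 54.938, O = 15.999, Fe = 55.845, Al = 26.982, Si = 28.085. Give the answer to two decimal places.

21.92 wt%

Molar mass of (Mn_0.35Fe_0.65)_3Al_2Si_3O_12: 1.05·54.938 + 1.95·55.845 + 2·26.982 + 3·28.085 + 12·15.999 = 496.790 g/mol.
Mass of Fe per formula unit: 1.95 × 55.845 = 108.898 g.
Weight fraction Fe = 108.898 / 496.790 = 0.2192.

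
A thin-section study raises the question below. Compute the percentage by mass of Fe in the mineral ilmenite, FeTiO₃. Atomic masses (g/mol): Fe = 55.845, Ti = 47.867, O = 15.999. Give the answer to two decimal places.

Formula mass = 1×55.845 + 1×47.867 + 3×15.999 = 151.709 g/mol, of which 55.845 g is Fe.
So Fe makes up 55.845/151.709 = 0.3681 of the mass, i.e. 36.81%.

36.81 mass %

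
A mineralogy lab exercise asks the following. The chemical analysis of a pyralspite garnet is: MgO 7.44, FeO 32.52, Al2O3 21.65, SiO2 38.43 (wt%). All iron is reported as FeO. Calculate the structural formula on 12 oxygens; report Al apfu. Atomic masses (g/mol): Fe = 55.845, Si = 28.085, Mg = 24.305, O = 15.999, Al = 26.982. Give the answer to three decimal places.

MgO: 7.44/40.304 = 0.18460 mol → 0.18460 mol Mg, 0.18460 mol O.
FeO: 32.52/71.844 = 0.45265 mol → 0.45265 mol Fe, 0.45265 mol O.
Al2O3: 21.65/101.961 = 0.21234 mol → 0.42468 mol Al, 0.63702 mol O.
SiO2: 38.43/60.083 = 0.63962 mol → 0.63962 mol Si, 1.27924 mol O.
Total oxygen = 2.55351 mol. Normalization factor = 12/2.55351 = 4.69941.
Al per 12 O = 0.42468 × 4.69941 = 1.996.

1.996 Al apfu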